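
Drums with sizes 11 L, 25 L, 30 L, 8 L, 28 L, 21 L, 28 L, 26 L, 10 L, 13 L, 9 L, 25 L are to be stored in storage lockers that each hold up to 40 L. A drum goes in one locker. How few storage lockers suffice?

7

Total = 30 + 28 + 28 + 26 + 25 + 25 + 21 + 13 + 11 + 10 + 9 + 8 = 234 L.
Lower bound: ⌈234/40⌉ = 6 storage lockers.
Also, 7 drums each exceed 20 L, and no two of those can share a locker, so at least 7 storage lockers are needed.
A packing using 7 storage lockers:
  locker 1: 30 + 10 = 40
  locker 2: 28 + 11 = 39
  locker 3: 28 + 9 = 37
  locker 4: 26 + 13 = 39
  locker 5: 25 + 8 = 33
  locker 6: 25 = 25
  locker 7: 21 = 21
This matches the lower bound, so 7 is optimal.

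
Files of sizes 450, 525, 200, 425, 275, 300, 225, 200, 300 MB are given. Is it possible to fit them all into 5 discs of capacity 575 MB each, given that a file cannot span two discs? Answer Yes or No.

No

Total = 2900 MB; ⌈2900/575⌉ = 6.
At least 6 discs are required, but only 5 are allowed.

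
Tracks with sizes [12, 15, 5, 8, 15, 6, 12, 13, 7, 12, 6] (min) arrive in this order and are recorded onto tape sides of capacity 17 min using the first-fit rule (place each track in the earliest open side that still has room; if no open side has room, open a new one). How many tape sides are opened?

  12 → side 1 (new)  [load 12/17]
  15 → side 2 (new)  [load 15/17]
  5 → side 1  [load 17/17]
  8 → side 3 (new)  [load 8/17]
  15 → side 4 (new)  [load 15/17]
  6 → side 3  [load 14/17]
  12 → side 5 (new)  [load 12/17]
  13 → side 6 (new)  [load 13/17]
  7 → side 7 (new)  [load 7/17]
  12 → side 8 (new)  [load 12/17]
  6 → side 7  [load 13/17]
8 tape sides opened.

8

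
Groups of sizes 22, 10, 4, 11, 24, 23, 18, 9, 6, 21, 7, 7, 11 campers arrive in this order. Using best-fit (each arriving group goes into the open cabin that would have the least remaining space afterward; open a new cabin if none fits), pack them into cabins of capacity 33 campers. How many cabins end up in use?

6

  22 → cabin 1 (new)  [load 22/33]
  10 → cabin 1  [load 32/33]
  4 → cabin 2 (new)  [load 4/33]
  11 → cabin 2  [load 15/33]
  24 → cabin 3 (new)  [load 24/33]
  23 → cabin 4 (new)  [load 23/33]
  18 → cabin 2  [load 33/33]
  9 → cabin 3  [load 33/33]
  6 → cabin 4  [load 29/33]
  21 → cabin 5 (new)  [load 21/33]
  7 → cabin 5  [load 28/33]
  7 → cabin 6 (new)  [load 7/33]
  11 → cabin 6  [load 18/33]
6 cabins opened.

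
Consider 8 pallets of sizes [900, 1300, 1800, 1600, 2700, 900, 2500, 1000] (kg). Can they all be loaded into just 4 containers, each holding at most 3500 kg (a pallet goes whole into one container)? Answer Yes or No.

Yes

A valid assignment using 4 containers:
  container 1: 2700 = 2700
  container 2: 2500 + 1000 = 3500
  container 3: 1800 + 1600 = 3400
  container 4: 1300 + 900 + 900 = 3100
Every load is within 3500 kg, so 4 containers suffice.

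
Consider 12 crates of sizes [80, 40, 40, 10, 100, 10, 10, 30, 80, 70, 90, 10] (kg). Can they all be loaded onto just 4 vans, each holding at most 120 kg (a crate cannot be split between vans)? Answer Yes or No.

No

Total = 570 kg; ⌈570/120⌉ = 5.
At least 5 vans are required, but only 4 are allowed.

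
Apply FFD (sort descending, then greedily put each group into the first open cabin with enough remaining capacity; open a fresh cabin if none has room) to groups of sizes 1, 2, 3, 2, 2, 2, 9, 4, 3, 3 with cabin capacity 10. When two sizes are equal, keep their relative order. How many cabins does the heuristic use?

Sorted descending: 9, 4, 3, 3, 3, 2, 2, 2, 2, 1.
  9 → cabin 1 (new)  [load 9/10]
  4 → cabin 2 (new)  [load 4/10]
  3 → cabin 2  [load 7/10]
  3 → cabin 2  [load 10/10]
  3 → cabin 3 (new)  [load 3/10]
  2 → cabin 3  [load 5/10]
  2 → cabin 3  [load 7/10]
  2 → cabin 3  [load 9/10]
  2 → cabin 4 (new)  [load 2/10]
  1 → cabin 1  [load 10/10]
4 cabins opened.

4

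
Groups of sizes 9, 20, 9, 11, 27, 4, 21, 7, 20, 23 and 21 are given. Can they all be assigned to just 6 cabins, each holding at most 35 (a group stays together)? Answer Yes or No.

Yes

A valid assignment using 6 cabins:
  cabin 1: 27 + 7 = 34
  cabin 2: 23 + 11 = 34
  cabin 3: 21 + 9 + 4 = 34
  cabin 4: 21 + 9 = 30
  cabin 5: 20 = 20
  cabin 6: 20 = 20
Every load is within 35, so 6 cabins suffice.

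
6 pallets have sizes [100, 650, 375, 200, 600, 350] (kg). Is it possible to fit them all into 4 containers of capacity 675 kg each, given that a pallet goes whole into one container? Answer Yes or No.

Yes

A valid assignment using 4 containers:
  container 1: 650 = 650
  container 2: 600 = 600
  container 3: 375 + 200 + 100 = 675
  container 4: 350 = 350
Every load is within 675 kg, so 4 containers suffice.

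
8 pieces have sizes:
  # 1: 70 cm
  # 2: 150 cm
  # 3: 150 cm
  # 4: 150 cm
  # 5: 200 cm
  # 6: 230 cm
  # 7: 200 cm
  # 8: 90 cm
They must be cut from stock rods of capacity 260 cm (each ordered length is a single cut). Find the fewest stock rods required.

6

Total = 230 + 200 + 200 + 150 + 150 + 150 + 90 + 70 = 1240 cm.
Lower bound: ⌈1240/260⌉ = 5 stock rods.
Also, 6 pieces each exceed 130 cm, and no two of those can share a stock rod, so at least 6 stock rods are needed.
A packing using 6 stock rods:
  stock rod 1: 230 = 230
  stock rod 2: 200 = 200
  stock rod 3: 200 = 200
  stock rod 4: 150 + 90 = 240
  stock rod 5: 150 + 70 = 220
  stock rod 6: 150 = 150
This matches the lower bound, so 6 is optimal.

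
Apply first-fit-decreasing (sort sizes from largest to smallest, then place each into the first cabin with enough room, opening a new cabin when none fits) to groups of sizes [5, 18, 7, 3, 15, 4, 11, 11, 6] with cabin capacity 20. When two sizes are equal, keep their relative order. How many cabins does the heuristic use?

Sorted descending: 18, 15, 11, 11, 7, 6, 5, 4, 3.
  18 → cabin 1 (new)  [load 18/20]
  15 → cabin 2 (new)  [load 15/20]
  11 → cabin 3 (new)  [load 11/20]
  11 → cabin 4 (new)  [load 11/20]
  7 → cabin 3  [load 18/20]
  6 → cabin 4  [load 17/20]
  5 → cabin 2  [load 20/20]
  4 → cabin 5 (new)  [load 4/20]
  3 → cabin 4  [load 20/20]
5 cabins opened.

5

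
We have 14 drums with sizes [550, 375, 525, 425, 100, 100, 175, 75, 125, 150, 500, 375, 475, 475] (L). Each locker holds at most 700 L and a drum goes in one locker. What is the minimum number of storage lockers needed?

8

Total = 550 + 525 + 500 + 475 + 475 + 425 + 375 + 375 + 175 + 150 + 125 + 100 + 100 + 75 = 4425 L.
Lower bound: ⌈4425/700⌉ = 7 storage lockers.
Also, 8 drums each exceed 350 L, and no two of those can share a locker, so at least 8 storage lockers are needed.
A packing using 8 storage lockers:
  locker 1: 550 + 150 = 700
  locker 2: 525 + 175 = 700
  locker 3: 500 + 125 + 75 = 700
  locker 4: 475 + 100 + 100 = 675
  locker 5: 475 = 475
  locker 6: 425 = 425
  locker 7: 375 = 375
  locker 8: 375 = 375
This matches the lower bound, so 8 is optimal.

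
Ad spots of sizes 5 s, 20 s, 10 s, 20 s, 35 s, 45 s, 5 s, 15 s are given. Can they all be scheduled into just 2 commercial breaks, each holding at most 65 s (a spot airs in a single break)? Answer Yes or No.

Total = 155 s; ⌈155/65⌉ = 3.
At least 3 commercial breaks are required, but only 2 are allowed.

No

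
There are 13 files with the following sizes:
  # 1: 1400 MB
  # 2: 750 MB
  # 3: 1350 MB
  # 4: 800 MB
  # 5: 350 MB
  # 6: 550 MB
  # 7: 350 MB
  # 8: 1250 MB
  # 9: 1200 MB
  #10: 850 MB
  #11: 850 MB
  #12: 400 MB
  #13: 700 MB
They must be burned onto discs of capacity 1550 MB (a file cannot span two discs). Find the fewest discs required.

Total = 1400 + 1350 + 1250 + 1200 + 850 + 850 + 800 + 750 + 700 + 550 + 400 + 350 + 350 = 10800 MB.
Lower bound: ⌈10800/1550⌉ = 7 discs.
A packing using 8 discs:
  disc 1: 1400 = 1400
  disc 2: 1350 = 1350
  disc 3: 1250 = 1250
  disc 4: 1200 + 350 = 1550
  disc 5: 850 + 700 = 1550
  disc 6: 850 + 550 = 1400
  disc 7: 800 + 750 = 1550
  disc 8: 400 + 350 = 750
No arrangement into 7 discs stays within capacity, so 8 is optimal.

8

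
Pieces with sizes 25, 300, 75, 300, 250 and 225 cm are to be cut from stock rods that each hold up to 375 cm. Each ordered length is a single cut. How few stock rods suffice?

Total = 300 + 300 + 250 + 225 + 75 + 25 = 1175 cm.
Lower bound: ⌈1175/375⌉ = 4 stock rods.
A packing using 4 stock rods:
  stock rod 1: 300 + 75 = 375
  stock rod 2: 300 + 25 = 325
  stock rod 3: 250 = 250
  stock rod 4: 225 = 225
This matches the lower bound, so 4 is optimal.

4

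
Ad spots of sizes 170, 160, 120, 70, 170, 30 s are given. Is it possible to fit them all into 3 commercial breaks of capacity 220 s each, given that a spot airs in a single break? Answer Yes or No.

No

Total = 720 s; ⌈720/220⌉ = 4.
At least 4 commercial breaks are required, but only 3 are allowed.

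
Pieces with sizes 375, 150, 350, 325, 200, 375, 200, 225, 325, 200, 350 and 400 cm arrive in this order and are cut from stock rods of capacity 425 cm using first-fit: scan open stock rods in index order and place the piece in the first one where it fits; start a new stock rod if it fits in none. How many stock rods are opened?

  375 → stock rod 1 (new)  [load 375/425]
  150 → stock rod 2 (new)  [load 150/425]
  350 → stock rod 3 (new)  [load 350/425]
  325 → stock rod 4 (new)  [load 325/425]
  200 → stock rod 2  [load 350/425]
  375 → stock rod 5 (new)  [load 375/425]
  200 → stock rod 6 (new)  [load 200/425]
  225 → stock rod 6  [load 425/425]
  325 → stock rod 7 (new)  [load 325/425]
  200 → stock rod 8 (new)  [load 200/425]
  350 → stock rod 9 (new)  [load 350/425]
  400 → stock rod 10 (new)  [load 400/425]
10 stock rods opened.

10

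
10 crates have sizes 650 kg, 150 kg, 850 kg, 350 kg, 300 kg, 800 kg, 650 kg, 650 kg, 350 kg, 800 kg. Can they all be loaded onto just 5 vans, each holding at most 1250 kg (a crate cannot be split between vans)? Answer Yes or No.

Total = 5550 kg; ⌈5550/1250⌉ = 5.
6 crates each exceed half the capacity and cannot share a van, forcing at least 6 vans.
At least 6 vans are required, but only 5 are allowed.

No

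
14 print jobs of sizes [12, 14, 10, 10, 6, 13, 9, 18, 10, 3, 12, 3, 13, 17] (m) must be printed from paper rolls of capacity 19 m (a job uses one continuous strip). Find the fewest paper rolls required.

Total = 18 + 17 + 14 + 13 + 13 + 12 + 12 + 10 + 10 + 10 + 9 + 6 + 3 + 3 = 150 m.
Lower bound: ⌈150/19⌉ = 8 paper rolls.
Also, 10 print jobs each exceed 19/2 m, and no two of those can share a roll, so at least 10 paper rolls are needed.
A packing using 10 paper rolls:
  roll 1: 18 = 18
  roll 2: 17 = 17
  roll 3: 14 + 3 = 17
  roll 4: 13 + 6 = 19
  roll 5: 13 + 3 = 16
  roll 6: 12 = 12
  roll 7: 12 = 12
  roll 8: 10 + 9 = 19
  roll 9: 10 = 10
  roll 10: 10 = 10
This matches the lower bound, so 10 is optimal.

10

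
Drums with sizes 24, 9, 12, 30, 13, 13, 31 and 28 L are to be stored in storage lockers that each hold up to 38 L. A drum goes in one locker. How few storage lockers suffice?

Total = 31 + 30 + 28 + 24 + 13 + 13 + 12 + 9 = 160 L.
Lower bound: ⌈160/38⌉ = 5 storage lockers.
A packing using 5 storage lockers:
  locker 1: 31 = 31
  locker 2: 30 = 30
  locker 3: 28 + 9 = 37
  locker 4: 24 + 13 = 37
  locker 5: 13 + 12 = 25
This matches the lower bound, so 5 is optimal.

5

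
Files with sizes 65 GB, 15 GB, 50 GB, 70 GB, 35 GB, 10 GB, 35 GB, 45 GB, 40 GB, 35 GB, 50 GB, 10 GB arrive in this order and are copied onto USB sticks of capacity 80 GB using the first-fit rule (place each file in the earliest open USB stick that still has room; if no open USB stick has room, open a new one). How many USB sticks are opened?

  65 → USB stick 1 (new)  [load 65/80]
  15 → USB stick 1  [load 80/80]
  50 → USB stick 2 (new)  [load 50/80]
  70 → USB stick 3 (new)  [load 70/80]
  35 → USB stick 4 (new)  [load 35/80]
  10 → USB stick 2  [load 60/80]
  35 → USB stick 4  [load 70/80]
  45 → USB stick 5 (new)  [load 45/80]
  40 → USB stick 6 (new)  [load 40/80]
  35 → USB stick 5  [load 80/80]
  50 → USB stick 7 (new)  [load 50/80]
  10 → USB stick 2  [load 70/80]
7 USB sticks opened.

7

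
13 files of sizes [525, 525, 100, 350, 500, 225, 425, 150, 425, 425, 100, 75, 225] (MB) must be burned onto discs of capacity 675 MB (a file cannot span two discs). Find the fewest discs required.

Total = 525 + 525 + 500 + 425 + 425 + 425 + 350 + 225 + 225 + 150 + 100 + 100 + 75 = 4050 MB.
Lower bound: ⌈4050/675⌉ = 6 discs.
Also, 7 files each exceed 675/2 MB, and no two of those can share a disc, so at least 7 discs are needed.
A packing using 7 discs:
  disc 1: 525 + 150 = 675
  disc 2: 525 + 100 = 625
  disc 3: 500 + 100 + 75 = 675
  disc 4: 425 + 225 = 650
  disc 5: 425 + 225 = 650
  disc 6: 425 = 425
  disc 7: 350 = 350
This matches the lower bound, so 7 is optimal.

7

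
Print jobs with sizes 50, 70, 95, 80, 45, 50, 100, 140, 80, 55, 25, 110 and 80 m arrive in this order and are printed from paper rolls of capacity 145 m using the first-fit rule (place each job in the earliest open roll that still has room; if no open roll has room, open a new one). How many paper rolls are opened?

  50 → roll 1 (new)  [load 50/145]
  70 → roll 1  [load 120/145]
  95 → roll 2 (new)  [load 95/145]
  80 → roll 3 (new)  [load 80/145]
  45 → roll 2  [load 140/145]
  50 → roll 3  [load 130/145]
  100 → roll 4 (new)  [load 100/145]
  140 → roll 5 (new)  [load 140/145]
  80 → roll 6 (new)  [load 80/145]
  55 → roll 6  [load 135/145]
  25 → roll 1  [load 145/145]
  110 → roll 7 (new)  [load 110/145]
  80 → roll 8 (new)  [load 80/145]
8 paper rolls opened.

8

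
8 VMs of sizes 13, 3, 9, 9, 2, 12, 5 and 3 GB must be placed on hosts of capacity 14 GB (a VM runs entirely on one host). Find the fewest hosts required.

5

Total = 13 + 12 + 9 + 9 + 5 + 3 + 3 + 2 = 56 GB.
Lower bound: ⌈56/14⌉ = 4 hosts.
A packing using 5 hosts:
  host 1: 13 = 13
  host 2: 12 + 2 = 14
  host 3: 9 + 5 = 14
  host 4: 9 + 3 = 12
  host 5: 3 = 3
No arrangement into 4 hosts stays within capacity, so 5 is optimal.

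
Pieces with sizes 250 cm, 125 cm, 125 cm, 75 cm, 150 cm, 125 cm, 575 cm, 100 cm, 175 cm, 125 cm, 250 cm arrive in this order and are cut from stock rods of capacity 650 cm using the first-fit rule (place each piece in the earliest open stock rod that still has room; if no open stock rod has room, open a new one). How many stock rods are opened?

4

  250 → stock rod 1 (new)  [load 250/650]
  125 → stock rod 1  [load 375/650]
  125 → stock rod 1  [load 500/650]
  75 → stock rod 1  [load 575/650]
  150 → stock rod 2 (new)  [load 150/650]
  125 → stock rod 2  [load 275/650]
  575 → stock rod 3 (new)  [load 575/650]
  100 → stock rod 2  [load 375/650]
  175 → stock rod 2  [load 550/650]
  125 → stock rod 4 (new)  [load 125/650]
  250 → stock rod 4  [load 375/650]
4 stock rods opened.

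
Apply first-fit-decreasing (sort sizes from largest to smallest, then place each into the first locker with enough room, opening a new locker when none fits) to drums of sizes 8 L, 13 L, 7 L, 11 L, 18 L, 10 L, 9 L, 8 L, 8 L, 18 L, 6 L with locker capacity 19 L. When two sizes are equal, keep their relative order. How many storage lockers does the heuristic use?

Sorted descending: 18, 18, 13, 11, 10, 9, 8, 8, 8, 7, 6.
  18 → locker 1 (new)  [load 18/19]
  18 → locker 2 (new)  [load 18/19]
  13 → locker 3 (new)  [load 13/19]
  11 → locker 4 (new)  [load 11/19]
  10 → locker 5 (new)  [load 10/19]
  9 → locker 5  [load 19/19]
  8 → locker 4  [load 19/19]
  8 → locker 6 (new)  [load 8/19]
  8 → locker 6  [load 16/19]
  7 → locker 7 (new)  [load 7/19]
  6 → locker 3  [load 19/19]
7 storage lockers opened.

7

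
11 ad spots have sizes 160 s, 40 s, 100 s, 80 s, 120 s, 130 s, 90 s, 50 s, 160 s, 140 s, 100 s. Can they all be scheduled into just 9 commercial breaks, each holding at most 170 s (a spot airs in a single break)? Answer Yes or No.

Yes

A valid assignment using 8 commercial breaks:
  break 1: 160 = 160
  break 2: 160 = 160
  break 3: 140 = 140
  break 4: 130 + 40 = 170
  break 5: 120 + 50 = 170
  break 6: 100 = 100
  break 7: 100 = 100
  break 8: 90 + 80 = 170
That uses only 8 ≤ 9, so 9 commercial breaks are enough.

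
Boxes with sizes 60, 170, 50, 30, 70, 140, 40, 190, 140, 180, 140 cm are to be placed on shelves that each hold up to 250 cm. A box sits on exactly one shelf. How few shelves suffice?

Total = 190 + 180 + 170 + 140 + 140 + 140 + 70 + 60 + 50 + 40 + 30 = 1210 cm.
Lower bound: ⌈1210/250⌉ = 5 shelves.
Also, 6 boxes each exceed 125 cm, and no two of those can share a shelf, so at least 6 shelves are needed.
A packing using 6 shelves:
  shelf 1: 190 + 60 = 250
  shelf 2: 180 + 70 = 250
  shelf 3: 170 + 50 + 30 = 250
  shelf 4: 140 + 40 = 180
  shelf 5: 140 = 140
  shelf 6: 140 = 140
This matches the lower bound, so 6 is optimal.

6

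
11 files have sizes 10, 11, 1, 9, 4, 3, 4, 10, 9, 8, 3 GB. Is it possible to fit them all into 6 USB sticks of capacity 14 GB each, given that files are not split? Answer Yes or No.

A valid assignment using 6 USB sticks:
  USB stick 1: 11 + 3 = 14
  USB stick 2: 10 + 4 = 14
  USB stick 3: 10 + 4 = 14
  USB stick 4: 9 + 3 + 1 = 13
  USB stick 5: 9 = 9
  USB stick 6: 8 = 8
Every load is within 14 GB, so 6 USB sticks suffice.

Yes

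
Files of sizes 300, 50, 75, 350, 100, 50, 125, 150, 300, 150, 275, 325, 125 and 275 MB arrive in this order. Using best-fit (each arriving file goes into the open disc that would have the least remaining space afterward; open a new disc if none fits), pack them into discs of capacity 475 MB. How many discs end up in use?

  300 → disc 1 (new)  [load 300/475]
  50 → disc 1  [load 350/475]
  75 → disc 1  [load 425/475]
  350 → disc 2 (new)  [load 350/475]
  100 → disc 2  [load 450/475]
  50 → disc 1  [load 475/475]
  125 → disc 3 (new)  [load 125/475]
  150 → disc 3  [load 275/475]
  300 → disc 4 (new)  [load 300/475]
  150 → disc 4  [load 450/475]
  275 → disc 5 (new)  [load 275/475]
  325 → disc 6 (new)  [load 325/475]
  125 → disc 6  [load 450/475]
  275 → disc 7 (new)  [load 275/475]
7 discs opened.

7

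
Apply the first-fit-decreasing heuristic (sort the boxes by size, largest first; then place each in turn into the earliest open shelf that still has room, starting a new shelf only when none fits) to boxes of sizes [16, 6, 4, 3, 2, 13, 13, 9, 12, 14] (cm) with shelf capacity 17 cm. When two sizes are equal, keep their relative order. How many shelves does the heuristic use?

Sorted descending: 16, 14, 13, 13, 12, 9, 6, 4, 3, 2.
  16 → shelf 1 (new)  [load 16/17]
  14 → shelf 2 (new)  [load 14/17]
  13 → shelf 3 (new)  [load 13/17]
  13 → shelf 4 (new)  [load 13/17]
  12 → shelf 5 (new)  [load 12/17]
  9 → shelf 6 (new)  [load 9/17]
  6 → shelf 6  [load 15/17]
  4 → shelf 3  [load 17/17]
  3 → shelf 2  [load 17/17]
  2 → shelf 4  [load 15/17]
6 shelves opened.

6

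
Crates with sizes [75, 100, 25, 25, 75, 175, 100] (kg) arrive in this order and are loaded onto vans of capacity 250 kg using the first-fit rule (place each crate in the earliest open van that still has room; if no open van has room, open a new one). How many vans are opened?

3

  75 → van 1 (new)  [load 75/250]
  100 → van 1  [load 175/250]
  25 → van 1  [load 200/250]
  25 → van 1  [load 225/250]
  75 → van 2 (new)  [load 75/250]
  175 → van 2  [load 250/250]
  100 → van 3 (new)  [load 100/250]
3 vans opened.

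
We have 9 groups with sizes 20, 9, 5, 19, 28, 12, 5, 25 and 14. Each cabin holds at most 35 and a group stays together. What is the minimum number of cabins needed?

Total = 28 + 25 + 20 + 19 + 14 + 12 + 9 + 5 + 5 = 137.
Lower bound: ⌈137/35⌉ = 4 cabins.
A packing using 5 cabins:
  cabin 1: 28 + 5 = 33
  cabin 2: 25 + 9 = 34
  cabin 3: 20 + 14 = 34
  cabin 4: 19 + 12 = 31
  cabin 5: 5 = 5
No arrangement into 4 cabins stays within capacity, so 5 is optimal.

5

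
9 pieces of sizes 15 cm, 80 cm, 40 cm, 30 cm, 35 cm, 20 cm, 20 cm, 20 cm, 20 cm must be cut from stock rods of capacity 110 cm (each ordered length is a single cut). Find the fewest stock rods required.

3

Total = 80 + 40 + 35 + 30 + 20 + 20 + 20 + 20 + 15 = 280 cm.
Lower bound: ⌈280/110⌉ = 3 stock rods.
A packing using 3 stock rods:
  stock rod 1: 80 + 30 = 110
  stock rod 2: 40 + 35 + 20 + 15 = 110
  stock rod 3: 20 + 20 + 20 = 60
This matches the lower bound, so 3 is optimal.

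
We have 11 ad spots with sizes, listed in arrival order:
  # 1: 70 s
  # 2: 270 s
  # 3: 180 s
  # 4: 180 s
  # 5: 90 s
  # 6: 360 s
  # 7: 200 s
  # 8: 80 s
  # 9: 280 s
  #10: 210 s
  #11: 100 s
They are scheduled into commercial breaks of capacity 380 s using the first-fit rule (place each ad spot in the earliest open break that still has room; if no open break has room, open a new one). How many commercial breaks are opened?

6

  70 → break 1 (new)  [load 70/380]
  270 → break 1  [load 340/380]
  180 → break 2 (new)  [load 180/380]
  180 → break 2  [load 360/380]
  90 → break 3 (new)  [load 90/380]
  360 → break 4 (new)  [load 360/380]
  200 → break 3  [load 290/380]
  80 → break 3  [load 370/380]
  280 → break 5 (new)  [load 280/380]
  210 → break 6 (new)  [load 210/380]
  100 → break 5  [load 380/380]
6 commercial breaks opened.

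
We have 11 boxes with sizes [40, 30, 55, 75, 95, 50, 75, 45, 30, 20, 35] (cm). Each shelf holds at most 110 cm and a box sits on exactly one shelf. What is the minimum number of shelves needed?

Total = 95 + 75 + 75 + 55 + 50 + 45 + 40 + 35 + 30 + 30 + 20 = 550 cm.
Lower bound: ⌈550/110⌉ = 5 shelves.
A packing using 6 shelves:
  shelf 1: 95 = 95
  shelf 2: 75 + 35 = 110
  shelf 3: 75 + 30 = 105
  shelf 4: 55 + 50 = 105
  shelf 5: 45 + 40 + 20 = 105
  shelf 6: 30 = 30
No arrangement into 5 shelves stays within capacity, so 6 is optimal.

6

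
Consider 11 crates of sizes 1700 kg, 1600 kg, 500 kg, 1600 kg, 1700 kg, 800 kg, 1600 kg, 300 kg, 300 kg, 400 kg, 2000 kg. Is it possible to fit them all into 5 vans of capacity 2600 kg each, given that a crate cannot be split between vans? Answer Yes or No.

No

Total = 12500 kg; ⌈12500/2600⌉ = 5.
6 crates each exceed half the capacity and cannot share a van, forcing at least 6 vans.
At least 6 vans are required, but only 5 are allowed.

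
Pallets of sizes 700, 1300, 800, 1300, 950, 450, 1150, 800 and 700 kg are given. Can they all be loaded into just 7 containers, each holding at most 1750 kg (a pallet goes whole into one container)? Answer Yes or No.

Yes

A valid assignment using 6 containers:
  container 1: 1300 + 450 = 1750
  container 2: 1300 = 1300
  container 3: 1150 = 1150
  container 4: 950 + 800 = 1750
  container 5: 800 + 700 = 1500
  container 6: 700 = 700
That uses only 6 ≤ 7, so 7 containers are enough.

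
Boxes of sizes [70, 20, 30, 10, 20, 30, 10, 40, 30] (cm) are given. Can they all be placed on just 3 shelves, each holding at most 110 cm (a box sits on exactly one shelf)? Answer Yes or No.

A valid assignment using 3 shelves:
  shelf 1: 70 + 40 = 110
  shelf 2: 30 + 30 + 30 + 20 = 110
  shelf 3: 20 + 10 + 10 = 40
Every load is within 110 cm, so 3 shelves suffice.

Yes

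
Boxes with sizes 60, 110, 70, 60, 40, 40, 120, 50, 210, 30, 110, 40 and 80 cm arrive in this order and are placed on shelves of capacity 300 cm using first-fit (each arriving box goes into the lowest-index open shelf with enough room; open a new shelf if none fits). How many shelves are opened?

4

  60 → shelf 1 (new)  [load 60/300]
  110 → shelf 1  [load 170/300]
  70 → shelf 1  [load 240/300]
  60 → shelf 1  [load 300/300]
  40 → shelf 2 (new)  [load 40/300]
  40 → shelf 2  [load 80/300]
  120 → shelf 2  [load 200/300]
  50 → shelf 2  [load 250/300]
  210 → shelf 3 (new)  [load 210/300]
  30 → shelf 2  [load 280/300]
  110 → shelf 4 (new)  [load 110/300]
  40 → shelf 3  [load 250/300]
  80 → shelf 4  [load 190/300]
4 shelves opened.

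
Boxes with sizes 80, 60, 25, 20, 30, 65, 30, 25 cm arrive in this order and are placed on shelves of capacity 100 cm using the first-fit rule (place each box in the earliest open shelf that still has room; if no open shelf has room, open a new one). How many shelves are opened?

4

  80 → shelf 1 (new)  [load 80/100]
  60 → shelf 2 (new)  [load 60/100]
  25 → shelf 2  [load 85/100]
  20 → shelf 1  [load 100/100]
  30 → shelf 3 (new)  [load 30/100]
  65 → shelf 3  [load 95/100]
  30 → shelf 4 (new)  [load 30/100]
  25 → shelf 4  [load 55/100]
4 shelves opened.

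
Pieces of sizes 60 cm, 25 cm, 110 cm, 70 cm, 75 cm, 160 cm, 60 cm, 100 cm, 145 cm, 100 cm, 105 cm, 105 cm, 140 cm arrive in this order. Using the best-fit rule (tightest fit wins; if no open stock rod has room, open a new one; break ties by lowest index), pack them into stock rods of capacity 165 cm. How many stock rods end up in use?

  60 → stock rod 1 (new)  [load 60/165]
  25 → stock rod 1  [load 85/165]
  110 → stock rod 2 (new)  [load 110/165]
  70 → stock rod 1  [load 155/165]
  75 → stock rod 3 (new)  [load 75/165]
  160 → stock rod 4 (new)  [load 160/165]
  60 → stock rod 3  [load 135/165]
  100 → stock rod 5 (new)  [load 100/165]
  145 → stock rod 6 (new)  [load 145/165]
  100 → stock rod 7 (new)  [load 100/165]
  105 → stock rod 8 (new)  [load 105/165]
  105 → stock rod 9 (new)  [load 105/165]
  140 → stock rod 10 (new)  [load 140/165]
10 stock rods opened.

10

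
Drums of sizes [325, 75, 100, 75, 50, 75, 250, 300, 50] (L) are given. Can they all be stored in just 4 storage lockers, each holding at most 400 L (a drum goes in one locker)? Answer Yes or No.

A valid assignment using 4 storage lockers:
  locker 1: 325 + 75 = 400
  locker 2: 300 + 100 = 400
  locker 3: 250 + 75 + 75 = 400
  locker 4: 50 + 50 = 100
Every load is within 400 L, so 4 storage lockers suffice.

Yes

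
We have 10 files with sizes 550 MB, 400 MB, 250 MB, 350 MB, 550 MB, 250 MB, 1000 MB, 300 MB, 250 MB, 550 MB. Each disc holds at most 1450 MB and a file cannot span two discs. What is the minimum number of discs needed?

4

Total = 1000 + 550 + 550 + 550 + 400 + 350 + 300 + 250 + 250 + 250 = 4450 MB.
Lower bound: ⌈4450/1450⌉ = 4 discs.
A packing using 4 discs:
  disc 1: 1000 + 400 = 1400
  disc 2: 550 + 550 + 350 = 1450
  disc 3: 550 + 300 + 250 + 250 = 1350
  disc 4: 250 = 250
This matches the lower bound, so 4 is optimal.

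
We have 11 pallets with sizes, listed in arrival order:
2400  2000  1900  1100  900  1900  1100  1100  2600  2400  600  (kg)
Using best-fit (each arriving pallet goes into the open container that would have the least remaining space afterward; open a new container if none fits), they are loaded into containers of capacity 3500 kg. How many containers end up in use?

  2400 → container 1 (new)  [load 2400/3500]
  2000 → container 2 (new)  [load 2000/3500]
  1900 → container 3 (new)  [load 1900/3500]
  1100 → container 1  [load 3500/3500]
  900 → container 2  [load 2900/3500]
  1900 → container 4 (new)  [load 1900/3500]
  1100 → container 3  [load 3000/3500]
  1100 → container 4  [load 3000/3500]
  2600 → container 5 (new)  [load 2600/3500]
  2400 → container 6 (new)  [load 2400/3500]
  600 → container 2  [load 3500/3500]
6 containers opened.

6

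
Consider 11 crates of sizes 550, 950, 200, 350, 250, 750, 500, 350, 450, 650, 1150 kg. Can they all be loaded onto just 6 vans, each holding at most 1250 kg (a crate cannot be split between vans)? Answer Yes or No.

Yes

A valid assignment using 6 vans:
  van 1: 1150 = 1150
  van 2: 950 + 250 = 1200
  van 3: 750 + 500 = 1250
  van 4: 650 + 550 = 1200
  van 5: 450 + 350 + 350 = 1150
  van 6: 200 = 200
Every load is within 1250 kg, so 6 vans suffice.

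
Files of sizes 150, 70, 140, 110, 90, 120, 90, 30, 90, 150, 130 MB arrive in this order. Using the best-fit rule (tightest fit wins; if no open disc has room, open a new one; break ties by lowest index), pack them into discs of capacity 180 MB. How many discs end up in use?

  150 → disc 1 (new)  [load 150/180]
  70 → disc 2 (new)  [load 70/180]
  140 → disc 3 (new)  [load 140/180]
  110 → disc 2  [load 180/180]
  90 → disc 4 (new)  [load 90/180]
  120 → disc 5 (new)  [load 120/180]
  90 → disc 4  [load 180/180]
  30 → disc 1  [load 180/180]
  90 → disc 6 (new)  [load 90/180]
  150 → disc 7 (new)  [load 150/180]
  130 → disc 8 (new)  [load 130/180]
8 discs opened.

8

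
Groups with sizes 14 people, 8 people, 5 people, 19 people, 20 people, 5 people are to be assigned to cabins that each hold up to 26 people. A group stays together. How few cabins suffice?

3

Total = 20 + 19 + 14 + 8 + 5 + 5 = 71 people.
Lower bound: ⌈71/26⌉ = 3 cabins.
A packing using 3 cabins:
  cabin 1: 20 + 5 = 25
  cabin 2: 19 + 5 = 24
  cabin 3: 14 + 8 = 22
This matches the lower bound, so 3 is optimal.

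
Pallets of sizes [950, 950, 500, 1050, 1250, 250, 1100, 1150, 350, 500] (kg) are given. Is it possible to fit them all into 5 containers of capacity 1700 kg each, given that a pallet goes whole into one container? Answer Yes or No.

Total = 8050 kg; ⌈8050/1700⌉ = 5.
6 pallets each exceed half the capacity and cannot share a container, forcing at least 6 containers.
At least 6 containers are required, but only 5 are allowed.

No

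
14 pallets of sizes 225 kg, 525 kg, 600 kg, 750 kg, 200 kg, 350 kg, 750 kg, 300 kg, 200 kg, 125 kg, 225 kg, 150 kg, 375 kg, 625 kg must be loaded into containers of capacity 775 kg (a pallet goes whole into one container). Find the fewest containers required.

8

Total = 750 + 750 + 625 + 600 + 525 + 375 + 350 + 300 + 225 + 225 + 200 + 200 + 150 + 125 = 5400 kg.
Lower bound: ⌈5400/775⌉ = 7 containers.
A packing using 8 containers:
  container 1: 750 = 750
  container 2: 750 = 750
  container 3: 625 + 150 = 775
  container 4: 600 + 125 = 725
  container 5: 525 + 225 = 750
  container 6: 375 + 350 = 725
  container 7: 300 + 225 + 200 = 725
  container 8: 200 = 200
No arrangement into 7 containers stays within capacity, so 8 is optimal.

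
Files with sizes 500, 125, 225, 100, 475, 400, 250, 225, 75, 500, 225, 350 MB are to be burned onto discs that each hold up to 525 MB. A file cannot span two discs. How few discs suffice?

Total = 500 + 500 + 475 + 400 + 350 + 250 + 225 + 225 + 225 + 125 + 100 + 75 = 3450 MB.
Lower bound: ⌈3450/525⌉ = 7 discs.
A packing using 7 discs:
  disc 1: 500 = 500
  disc 2: 500 = 500
  disc 3: 475 = 475
  disc 4: 400 + 125 = 525
  disc 5: 350 + 100 + 75 = 525
  disc 6: 250 + 225 = 475
  disc 7: 225 + 225 = 450
This matches the lower bound, so 7 is optimal.

7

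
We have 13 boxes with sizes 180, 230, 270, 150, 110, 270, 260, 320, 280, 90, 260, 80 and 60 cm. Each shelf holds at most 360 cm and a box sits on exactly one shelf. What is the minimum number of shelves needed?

8

Total = 320 + 280 + 270 + 270 + 260 + 260 + 230 + 180 + 150 + 110 + 90 + 80 + 60 = 2560 cm.
Lower bound: ⌈2560/360⌉ = 8 shelves.
A packing using 8 shelves:
  shelf 1: 320 = 320
  shelf 2: 280 + 80 = 360
  shelf 3: 270 + 90 = 360
  shelf 4: 270 + 60 = 330
  shelf 5: 260 = 260
  shelf 6: 260 = 260
  shelf 7: 230 + 110 = 340
  shelf 8: 180 + 150 = 330
This matches the lower bound, so 8 is optimal.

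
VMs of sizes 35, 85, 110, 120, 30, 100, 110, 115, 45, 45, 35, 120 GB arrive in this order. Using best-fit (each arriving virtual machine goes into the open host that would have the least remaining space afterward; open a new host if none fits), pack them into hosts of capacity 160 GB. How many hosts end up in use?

7

  35 → host 1 (new)  [load 35/160]
  85 → host 1  [load 120/160]
  110 → host 2 (new)  [load 110/160]
  120 → host 3 (new)  [load 120/160]
  30 → host 1  [load 150/160]
  100 → host 4 (new)  [load 100/160]
  110 → host 5 (new)  [load 110/160]
  115 → host 6 (new)  [load 115/160]
  45 → host 6  [load 160/160]
  45 → host 2  [load 155/160]
  35 → host 3  [load 155/160]
  120 → host 7 (new)  [load 120/160]
7 hosts opened.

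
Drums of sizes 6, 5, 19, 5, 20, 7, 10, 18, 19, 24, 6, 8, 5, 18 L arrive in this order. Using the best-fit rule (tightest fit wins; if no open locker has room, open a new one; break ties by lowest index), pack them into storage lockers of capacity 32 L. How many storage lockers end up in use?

6

  6 → locker 1 (new)  [load 6/32]
  5 → locker 1  [load 11/32]
  19 → locker 1  [load 30/32]
  5 → locker 2 (new)  [load 5/32]
  20 → locker 2  [load 25/32]
  7 → locker 2  [load 32/32]
  10 → locker 3 (new)  [load 10/32]
  18 → locker 3  [load 28/32]
  19 → locker 4 (new)  [load 19/32]
  24 → locker 5 (new)  [load 24/32]
  6 → locker 5  [load 30/32]
  8 → locker 4  [load 27/32]
  5 → locker 4  [load 32/32]
  18 → locker 6 (new)  [load 18/32]
6 storage lockers opened.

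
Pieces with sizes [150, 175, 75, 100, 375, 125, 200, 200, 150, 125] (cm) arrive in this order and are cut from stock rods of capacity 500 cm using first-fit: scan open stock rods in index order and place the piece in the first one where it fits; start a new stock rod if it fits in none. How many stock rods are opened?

4

  150 → stock rod 1 (new)  [load 150/500]
  175 → stock rod 1  [load 325/500]
  75 → stock rod 1  [load 400/500]
  100 → stock rod 1  [load 500/500]
  375 → stock rod 2 (new)  [load 375/500]
  125 → stock rod 2  [load 500/500]
  200 → stock rod 3 (new)  [load 200/500]
  200 → stock rod 3  [load 400/500]
  150 → stock rod 4 (new)  [load 150/500]
  125 → stock rod 4  [load 275/500]
4 stock rods opened.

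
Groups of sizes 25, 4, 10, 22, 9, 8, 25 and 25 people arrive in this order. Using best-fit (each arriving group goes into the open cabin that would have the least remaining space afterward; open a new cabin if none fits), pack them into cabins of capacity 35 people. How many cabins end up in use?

  25 → cabin 1 (new)  [load 25/35]
  4 → cabin 1  [load 29/35]
  10 → cabin 2 (new)  [load 10/35]
  22 → cabin 2  [load 32/35]
  9 → cabin 3 (new)  [load 9/35]
  8 → cabin 3  [load 17/35]
  25 → cabin 4 (new)  [load 25/35]
  25 → cabin 5 (new)  [load 25/35]
5 cabins opened.

5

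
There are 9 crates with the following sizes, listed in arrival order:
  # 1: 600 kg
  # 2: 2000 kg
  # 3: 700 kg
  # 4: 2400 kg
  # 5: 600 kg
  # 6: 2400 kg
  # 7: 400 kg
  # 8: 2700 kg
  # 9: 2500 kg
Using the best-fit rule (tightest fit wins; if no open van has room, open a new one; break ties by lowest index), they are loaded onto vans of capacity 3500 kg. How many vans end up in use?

  600 → van 1 (new)  [load 600/3500]
  2000 → van 1  [load 2600/3500]
  700 → van 1  [load 3300/3500]
  2400 → van 2 (new)  [load 2400/3500]
  600 → van 2  [load 3000/3500]
  2400 → van 3 (new)  [load 2400/3500]
  400 → van 2  [load 3400/3500]
  2700 → van 4 (new)  [load 2700/3500]
  2500 → van 5 (new)  [load 2500/3500]
5 vans opened.

5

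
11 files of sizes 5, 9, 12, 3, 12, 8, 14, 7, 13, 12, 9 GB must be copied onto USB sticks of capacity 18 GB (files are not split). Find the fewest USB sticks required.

Total = 14 + 13 + 12 + 12 + 12 + 9 + 9 + 8 + 7 + 5 + 3 = 104 GB.
Lower bound: ⌈104/18⌉ = 6 USB sticks.
A packing using 7 USB sticks:
  USB stick 1: 14 + 3 = 17
  USB stick 2: 13 + 5 = 18
  USB stick 3: 12 = 12
  USB stick 4: 12 = 12
  USB stick 5: 12 = 12
  USB stick 6: 9 + 9 = 18
  USB stick 7: 8 + 7 = 15
No arrangement into 6 USB sticks stays within capacity, so 7 is optimal.

7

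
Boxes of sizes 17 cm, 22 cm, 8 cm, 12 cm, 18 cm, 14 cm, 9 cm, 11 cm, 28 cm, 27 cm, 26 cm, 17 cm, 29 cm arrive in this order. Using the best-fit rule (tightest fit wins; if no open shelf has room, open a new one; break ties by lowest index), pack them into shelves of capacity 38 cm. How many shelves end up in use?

  17 → shelf 1 (new)  [load 17/38]
  22 → shelf 2 (new)  [load 22/38]
  8 → shelf 2  [load 30/38]
  12 → shelf 1  [load 29/38]
  18 → shelf 3 (new)  [load 18/38]
  14 → shelf 3  [load 32/38]
  9 → shelf 1  [load 38/38]
  11 → shelf 4 (new)  [load 11/38]
  28 → shelf 5 (new)  [load 28/38]
  27 → shelf 4  [load 38/38]
  26 → shelf 6 (new)  [load 26/38]
  17 → shelf 7 (new)  [load 17/38]
  29 → shelf 8 (new)  [load 29/38]
8 shelves opened.

8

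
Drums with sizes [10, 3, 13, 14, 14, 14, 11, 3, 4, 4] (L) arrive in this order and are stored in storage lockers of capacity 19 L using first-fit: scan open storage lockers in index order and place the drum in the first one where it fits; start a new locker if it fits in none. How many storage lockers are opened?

6

  10 → locker 1 (new)  [load 10/19]
  3 → locker 1  [load 13/19]
  13 → locker 2 (new)  [load 13/19]
  14 → locker 3 (new)  [load 14/19]
  14 → locker 4 (new)  [load 14/19]
  14 → locker 5 (new)  [load 14/19]
  11 → locker 6 (new)  [load 11/19]
  3 → locker 1  [load 16/19]
  4 → locker 2  [load 17/19]
  4 → locker 3  [load 18/19]
6 storage lockers opened.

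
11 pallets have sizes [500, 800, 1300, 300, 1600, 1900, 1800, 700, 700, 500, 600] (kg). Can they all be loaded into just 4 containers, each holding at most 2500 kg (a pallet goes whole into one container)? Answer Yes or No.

No

Total = 10700 kg; ⌈10700/2500⌉ = 5.
At least 5 containers are required, but only 4 are allowed.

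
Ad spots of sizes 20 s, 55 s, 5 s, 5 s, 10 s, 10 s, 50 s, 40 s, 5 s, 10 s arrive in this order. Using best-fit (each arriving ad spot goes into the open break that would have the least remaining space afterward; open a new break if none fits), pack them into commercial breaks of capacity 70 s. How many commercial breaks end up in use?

  20 → break 1 (new)  [load 20/70]
  55 → break 2 (new)  [load 55/70]
  5 → break 2  [load 60/70]
  5 → break 2  [load 65/70]
  10 → break 1  [load 30/70]
  10 → break 1  [load 40/70]
  50 → break 3 (new)  [load 50/70]
  40 → break 4 (new)  [load 40/70]
  5 → break 2  [load 70/70]
  10 → break 3  [load 60/70]
4 commercial breaks opened.

4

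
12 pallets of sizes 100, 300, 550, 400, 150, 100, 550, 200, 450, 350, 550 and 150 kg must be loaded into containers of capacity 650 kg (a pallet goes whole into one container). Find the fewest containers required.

Total = 550 + 550 + 550 + 450 + 400 + 350 + 300 + 200 + 150 + 150 + 100 + 100 = 3850 kg.
Lower bound: ⌈3850/650⌉ = 6 containers.
A packing using 7 containers:
  container 1: 550 + 100 = 650
  container 2: 550 + 100 = 650
  container 3: 550 = 550
  container 4: 450 + 200 = 650
  container 5: 400 + 150 = 550
  container 6: 350 + 300 = 650
  container 7: 150 = 150
No arrangement into 6 containers stays within capacity, so 7 is optimal.

7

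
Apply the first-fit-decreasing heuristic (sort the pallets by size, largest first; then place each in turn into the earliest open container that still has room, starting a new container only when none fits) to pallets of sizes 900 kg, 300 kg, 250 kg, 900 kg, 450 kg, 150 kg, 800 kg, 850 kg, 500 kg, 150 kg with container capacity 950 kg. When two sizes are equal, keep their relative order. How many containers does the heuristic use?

6

Sorted descending: 900, 900, 850, 800, 500, 450, 300, 250, 150, 150.
  900 → container 1 (new)  [load 900/950]
  900 → container 2 (new)  [load 900/950]
  850 → container 3 (new)  [load 850/950]
  800 → container 4 (new)  [load 800/950]
  500 → container 5 (new)  [load 500/950]
  450 → container 5  [load 950/950]
  300 → container 6 (new)  [load 300/950]
  250 → container 6  [load 550/950]
  150 → container 4  [load 950/950]
  150 → container 6  [load 700/950]
6 containers opened.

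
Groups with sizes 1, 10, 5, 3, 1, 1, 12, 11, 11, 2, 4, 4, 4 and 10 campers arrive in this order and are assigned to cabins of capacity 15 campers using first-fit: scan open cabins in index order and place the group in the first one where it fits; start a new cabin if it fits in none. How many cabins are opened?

6

  1 → cabin 1 (new)  [load 1/15]
  10 → cabin 1  [load 11/15]
  5 → cabin 2 (new)  [load 5/15]
  3 → cabin 1  [load 14/15]
  1 → cabin 1  [load 15/15]
  1 → cabin 2  [load 6/15]
  12 → cabin 3 (new)  [load 12/15]
  11 → cabin 4 (new)  [load 11/15]
  11 → cabin 5 (new)  [load 11/15]
  2 → cabin 2  [load 8/15]
  4 → cabin 2  [load 12/15]
  4 → cabin 4  [load 15/15]
  4 → cabin 5  [load 15/15]
  10 → cabin 6 (new)  [load 10/15]
6 cabins opened.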